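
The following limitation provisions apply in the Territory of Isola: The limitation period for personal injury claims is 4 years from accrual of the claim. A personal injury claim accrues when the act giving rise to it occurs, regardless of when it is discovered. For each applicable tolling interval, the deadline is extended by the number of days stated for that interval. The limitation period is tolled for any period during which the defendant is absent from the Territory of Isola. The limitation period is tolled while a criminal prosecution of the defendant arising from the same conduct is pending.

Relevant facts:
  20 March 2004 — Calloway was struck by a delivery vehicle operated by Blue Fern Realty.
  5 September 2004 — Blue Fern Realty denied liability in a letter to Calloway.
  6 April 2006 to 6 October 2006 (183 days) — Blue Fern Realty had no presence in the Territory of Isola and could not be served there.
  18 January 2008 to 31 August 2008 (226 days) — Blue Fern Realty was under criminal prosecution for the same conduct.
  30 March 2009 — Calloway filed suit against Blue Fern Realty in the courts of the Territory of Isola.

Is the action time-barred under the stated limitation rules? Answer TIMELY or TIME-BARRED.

The claim accrued on 20 March 2004, when the wrongful act occurred.
The untolled deadline — 4 years after 20 March 2004 — is 20 March 2008.
The period was tolled for 183 days by the defendant's absence from the jurisdiction (6 April 2006 to 6 October 2006), pushing the deadline to 19 September 2008.
The pending criminal prosecution from 18 January 2008 to 31 August 2008 tolled the period for 226 days, extending the deadline to 3 May 2009.
The other events in the timeline have no effect on the limitation period under the stated rules.
Filing on 30 March 2009 beat the 3 May 2009 deadline — the action is timely.

TIMELY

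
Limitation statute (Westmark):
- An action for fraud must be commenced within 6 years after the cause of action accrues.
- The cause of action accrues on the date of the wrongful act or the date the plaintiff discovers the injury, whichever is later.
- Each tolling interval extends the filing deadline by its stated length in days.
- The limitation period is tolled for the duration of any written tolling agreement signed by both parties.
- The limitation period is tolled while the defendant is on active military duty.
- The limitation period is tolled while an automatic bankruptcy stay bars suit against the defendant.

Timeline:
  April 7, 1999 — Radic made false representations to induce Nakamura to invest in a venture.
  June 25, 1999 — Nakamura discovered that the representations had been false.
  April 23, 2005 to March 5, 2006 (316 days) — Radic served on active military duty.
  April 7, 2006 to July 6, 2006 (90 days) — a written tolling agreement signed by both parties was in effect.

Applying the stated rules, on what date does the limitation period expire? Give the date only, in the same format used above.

Because discovery on June 25, 1999 post-dates the April 7, 1999 act, accrual under the later-of rule falls on June 25, 1999.
Adding the 6 years base period to June 25, 1999 gives a deadline of June 25, 2005, before any tolling.
Because the defendant's active military service ran from April 23, 2005 to March 5, 2006, the deadline is extended by 316 days to May 7, 2006.
The period was tolled for 90 days by the written tolling agreement (April 7, 2006 to July 6, 2006), pushing the deadline to August 5, 2006.

August 5, 2006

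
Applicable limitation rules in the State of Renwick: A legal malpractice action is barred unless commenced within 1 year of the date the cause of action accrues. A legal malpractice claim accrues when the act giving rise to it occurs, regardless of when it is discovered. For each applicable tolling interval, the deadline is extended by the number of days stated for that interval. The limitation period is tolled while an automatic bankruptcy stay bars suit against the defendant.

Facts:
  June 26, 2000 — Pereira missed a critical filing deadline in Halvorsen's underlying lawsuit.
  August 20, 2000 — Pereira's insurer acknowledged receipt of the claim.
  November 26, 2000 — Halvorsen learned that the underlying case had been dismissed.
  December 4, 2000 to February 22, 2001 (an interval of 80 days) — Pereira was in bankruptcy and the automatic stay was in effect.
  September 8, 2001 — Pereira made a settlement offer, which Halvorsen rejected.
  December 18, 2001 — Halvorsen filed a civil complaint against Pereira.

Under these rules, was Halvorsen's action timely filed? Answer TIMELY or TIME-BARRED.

The claim accrued on June 26, 2000, when the wrongful act occurred; under the stated occurrence rule the November 26, 2000 discovery does not delay accrual.
Adding the 1 year base period to June 26, 2000 gives a deadline of June 26, 2001, before any tolling.
Because the automatic bankruptcy stay ran from December 4, 2000 to February 22, 2001, the deadline is extended by 80 days to September 14, 2001.
The other events in the timeline have no effect on the limitation period under the stated rules.
Halvorsen filed on December 18, 2001, after the September 14, 2001 deadline, so the action is time-barred.

TIME-BARRED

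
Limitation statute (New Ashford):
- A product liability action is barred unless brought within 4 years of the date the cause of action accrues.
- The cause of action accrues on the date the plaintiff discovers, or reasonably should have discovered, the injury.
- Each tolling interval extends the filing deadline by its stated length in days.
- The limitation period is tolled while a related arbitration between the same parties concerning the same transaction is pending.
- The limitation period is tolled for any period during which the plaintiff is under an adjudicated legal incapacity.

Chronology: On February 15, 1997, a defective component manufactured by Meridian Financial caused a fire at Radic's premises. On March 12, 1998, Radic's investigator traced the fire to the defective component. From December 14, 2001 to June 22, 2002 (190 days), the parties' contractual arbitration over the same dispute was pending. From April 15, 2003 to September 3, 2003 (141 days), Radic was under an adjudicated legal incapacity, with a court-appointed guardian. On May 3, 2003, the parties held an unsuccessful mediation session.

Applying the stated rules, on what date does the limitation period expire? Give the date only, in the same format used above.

September 18, 2002

Under the discovery rule, the claim accrued on March 12, 1998, when Radic discovered the injury — not on the February 15, 1997 date of the underlying act.
Adding the 4 years base period to March 12, 1998 gives a deadline of March 12, 2002, before any tolling.
Because the pending related arbitration ran from December 14, 2001 to June 22, 2002, the deadline is extended by 190 days to September 18, 2002.
The plaintiff's legal incapacity starting April 15, 2003 came too late — the period had run on September 18, 2002 — and so does not extend the deadline.
None of the other events listed affects the running of the period under the stated rules.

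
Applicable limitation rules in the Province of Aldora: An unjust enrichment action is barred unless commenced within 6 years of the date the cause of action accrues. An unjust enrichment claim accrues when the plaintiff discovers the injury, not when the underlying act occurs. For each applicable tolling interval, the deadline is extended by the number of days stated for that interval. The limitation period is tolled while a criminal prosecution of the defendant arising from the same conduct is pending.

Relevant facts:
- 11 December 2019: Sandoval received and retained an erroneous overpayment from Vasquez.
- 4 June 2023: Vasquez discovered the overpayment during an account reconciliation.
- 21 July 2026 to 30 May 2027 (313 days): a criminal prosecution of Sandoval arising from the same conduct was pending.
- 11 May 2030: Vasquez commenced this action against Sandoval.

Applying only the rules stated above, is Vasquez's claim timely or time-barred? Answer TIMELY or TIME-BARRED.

Under the discovery rule, the claim accrued on 4 June 2023, when Vasquez discovered the injury — not on the 11 December 2019 date of the underlying act.
Adding the 6 years base period to 4 June 2023 gives a deadline of 4 June 2029, before any tolling.
The pending criminal prosecution from 21 July 2026 to 30 May 2027 tolled the period for 313 days, extending the deadline to 13 April 2030.
Vasquez filed on 11 May 2030, after the 13 April 2030 deadline, so the action is time-barred.

TIME-BARRED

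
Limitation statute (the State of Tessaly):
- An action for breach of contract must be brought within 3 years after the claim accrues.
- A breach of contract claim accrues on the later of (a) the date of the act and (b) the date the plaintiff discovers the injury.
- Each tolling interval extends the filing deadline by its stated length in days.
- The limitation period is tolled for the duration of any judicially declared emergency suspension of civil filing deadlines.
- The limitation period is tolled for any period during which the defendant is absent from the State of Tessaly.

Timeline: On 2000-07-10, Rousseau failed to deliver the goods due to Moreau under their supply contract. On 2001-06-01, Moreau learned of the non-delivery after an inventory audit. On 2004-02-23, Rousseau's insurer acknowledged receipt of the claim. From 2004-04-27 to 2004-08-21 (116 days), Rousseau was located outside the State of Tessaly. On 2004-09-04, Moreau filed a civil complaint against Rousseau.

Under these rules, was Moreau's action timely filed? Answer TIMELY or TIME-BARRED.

Because discovery on 2001-06-01 post-dates the 2000-07-10 act, accrual under the later-of rule falls on 2001-06-01.
Adding the 3 years base period to 2001-06-01 gives a deadline of 2004-06-01, before any tolling.
The defendant's absence from the jurisdiction from 2004-04-27 to 2004-08-21 tolled the period for 116 days, extending the deadline to 2004-09-25.
None of the other events listed affects the running of the period under the stated rules.
The 2004-09-04 filing precedes the 2004-09-25 deadline; the claim is timely.

TIMELY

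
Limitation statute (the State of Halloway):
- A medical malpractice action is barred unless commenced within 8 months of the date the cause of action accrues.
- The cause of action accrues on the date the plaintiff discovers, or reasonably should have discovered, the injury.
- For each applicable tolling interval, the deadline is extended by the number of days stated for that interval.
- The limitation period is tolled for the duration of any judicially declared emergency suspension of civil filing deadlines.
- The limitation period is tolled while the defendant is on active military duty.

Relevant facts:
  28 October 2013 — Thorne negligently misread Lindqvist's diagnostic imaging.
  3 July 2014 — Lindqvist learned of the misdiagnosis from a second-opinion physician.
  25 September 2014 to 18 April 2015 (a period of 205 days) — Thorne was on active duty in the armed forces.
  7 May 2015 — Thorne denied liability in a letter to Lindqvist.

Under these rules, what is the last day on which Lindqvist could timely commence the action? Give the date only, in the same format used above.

The claim did not accrue until Lindqvist discovered the injury on 3 July 2014; the 28 October 2013 act date does not start the clock under the stated rule.
The untolled deadline — 8 months after 3 July 2014 — is 3 March 2015.
The defendant's active military service from 25 September 2014 to 18 April 2015 tolled the period for 205 days, extending the deadline to 24 September 2015.
Nothing else in the chronology tolls or restarts the period.

24 September 2015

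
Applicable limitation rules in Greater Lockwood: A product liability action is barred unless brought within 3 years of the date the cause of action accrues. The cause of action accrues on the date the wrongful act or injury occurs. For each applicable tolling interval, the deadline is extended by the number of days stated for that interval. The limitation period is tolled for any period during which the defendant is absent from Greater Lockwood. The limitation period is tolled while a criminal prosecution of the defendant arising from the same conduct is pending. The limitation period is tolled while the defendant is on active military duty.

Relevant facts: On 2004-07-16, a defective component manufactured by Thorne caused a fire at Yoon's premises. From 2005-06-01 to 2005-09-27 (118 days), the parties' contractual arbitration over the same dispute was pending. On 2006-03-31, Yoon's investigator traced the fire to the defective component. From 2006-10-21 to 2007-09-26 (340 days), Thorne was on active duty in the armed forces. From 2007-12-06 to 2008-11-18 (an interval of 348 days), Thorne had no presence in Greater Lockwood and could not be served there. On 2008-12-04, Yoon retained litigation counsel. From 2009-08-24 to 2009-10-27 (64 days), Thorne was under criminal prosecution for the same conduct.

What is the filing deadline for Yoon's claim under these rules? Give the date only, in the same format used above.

The claim accrued on 2004-07-16, when the wrongful act occurred; under the stated occurrence rule the 2006-03-31 discovery does not delay accrual.
The untolled deadline — 3 years after 2004-07-16 — is 2007-07-16.
The period was tolled for 340 days by the defendant's active military service (2006-10-21 to 2007-09-26), pushing the deadline to 2008-06-20.
The defendant's absence from the jurisdiction from 2007-12-06 to 2008-11-18 tolled the period for 348 days, extending the deadline to 2009-06-03.
By the time the pending criminal prosecution began on 2009-08-24, the limitation period had already expired on 2009-06-03; that interval cannot revive it.
Although a pending arbitration ran from 2005-06-01 to 2005-09-27, the stated rules do not make that a tolling event, so it is disregarded.
Nothing else in the chronology tolls or restarts the period.

2009-06-03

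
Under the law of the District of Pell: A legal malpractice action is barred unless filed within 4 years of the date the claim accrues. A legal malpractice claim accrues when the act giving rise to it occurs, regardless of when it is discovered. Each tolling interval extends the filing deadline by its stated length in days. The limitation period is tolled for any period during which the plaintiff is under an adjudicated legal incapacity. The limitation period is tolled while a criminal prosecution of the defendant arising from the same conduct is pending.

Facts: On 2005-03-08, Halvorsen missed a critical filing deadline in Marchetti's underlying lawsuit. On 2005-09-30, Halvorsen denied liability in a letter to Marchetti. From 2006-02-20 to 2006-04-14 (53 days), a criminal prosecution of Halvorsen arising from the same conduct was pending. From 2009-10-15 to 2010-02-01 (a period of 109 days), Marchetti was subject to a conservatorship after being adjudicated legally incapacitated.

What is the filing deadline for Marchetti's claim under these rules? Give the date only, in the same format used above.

The limitation period began to run on 2005-03-08.
The untolled deadline — 4 years after 2005-03-08 — is 2009-03-08.
Because the pending criminal prosecution ran from 2006-02-20 to 2006-04-14, the deadline is extended by 53 days to 2009-04-30.
The plaintiff's legal incapacity starting 2009-10-15 came too late — the period had run on 2009-04-30 — and so does not extend the deadline.
None of the other events listed affects the running of the period under the stated rules.

2009-04-30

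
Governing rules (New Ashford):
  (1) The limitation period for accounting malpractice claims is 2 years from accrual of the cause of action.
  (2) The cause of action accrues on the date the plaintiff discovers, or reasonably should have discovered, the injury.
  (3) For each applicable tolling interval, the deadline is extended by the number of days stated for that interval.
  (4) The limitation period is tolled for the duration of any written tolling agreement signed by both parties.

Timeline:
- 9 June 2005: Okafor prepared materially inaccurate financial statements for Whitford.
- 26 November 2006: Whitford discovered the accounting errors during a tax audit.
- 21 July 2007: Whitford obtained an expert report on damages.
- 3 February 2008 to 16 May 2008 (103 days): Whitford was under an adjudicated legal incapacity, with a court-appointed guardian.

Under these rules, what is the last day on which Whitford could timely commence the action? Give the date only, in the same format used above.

26 November 2008

The claim did not accrue until Whitford discovered the injury on 26 November 2006; the 9 June 2005 act date does not start the clock under the stated rule.
The untolled deadline — 2 years after 26 November 2006 — is 26 November 2008.
Although the plaintiff's incapacity ran from 3 February 2008 to 16 May 2008, the stated rules do not make that a tolling event, so it is disregarded.
The other events in the timeline have no effect on the limitation period under the stated rules.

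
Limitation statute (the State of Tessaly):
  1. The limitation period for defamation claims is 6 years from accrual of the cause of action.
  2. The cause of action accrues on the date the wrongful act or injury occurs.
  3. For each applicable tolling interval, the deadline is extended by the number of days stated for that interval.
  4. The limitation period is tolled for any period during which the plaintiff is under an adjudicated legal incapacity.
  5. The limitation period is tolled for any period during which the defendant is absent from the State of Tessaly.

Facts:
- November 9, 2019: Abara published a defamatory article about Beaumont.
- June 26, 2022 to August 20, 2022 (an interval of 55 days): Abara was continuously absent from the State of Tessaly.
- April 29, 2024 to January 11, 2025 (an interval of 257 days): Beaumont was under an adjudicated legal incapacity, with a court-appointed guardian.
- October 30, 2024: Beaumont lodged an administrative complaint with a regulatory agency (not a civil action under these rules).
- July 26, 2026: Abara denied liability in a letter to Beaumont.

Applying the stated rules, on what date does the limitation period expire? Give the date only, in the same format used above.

The claim accrued on November 9, 2019, when the wrongful act occurred.
6 years from November 9, 2019 is November 9, 2025.
The period was tolled for 55 days by the defendant's absence from the jurisdiction (June 26, 2022 to August 20, 2022), pushing the deadline to January 3, 2026.
The plaintiff's legal incapacity from April 29, 2024 to January 11, 2025 tolled the period for 257 days, extending the deadline to September 17, 2026.
Nothing else in the chronology tolls or restarts the period.

September 17, 2026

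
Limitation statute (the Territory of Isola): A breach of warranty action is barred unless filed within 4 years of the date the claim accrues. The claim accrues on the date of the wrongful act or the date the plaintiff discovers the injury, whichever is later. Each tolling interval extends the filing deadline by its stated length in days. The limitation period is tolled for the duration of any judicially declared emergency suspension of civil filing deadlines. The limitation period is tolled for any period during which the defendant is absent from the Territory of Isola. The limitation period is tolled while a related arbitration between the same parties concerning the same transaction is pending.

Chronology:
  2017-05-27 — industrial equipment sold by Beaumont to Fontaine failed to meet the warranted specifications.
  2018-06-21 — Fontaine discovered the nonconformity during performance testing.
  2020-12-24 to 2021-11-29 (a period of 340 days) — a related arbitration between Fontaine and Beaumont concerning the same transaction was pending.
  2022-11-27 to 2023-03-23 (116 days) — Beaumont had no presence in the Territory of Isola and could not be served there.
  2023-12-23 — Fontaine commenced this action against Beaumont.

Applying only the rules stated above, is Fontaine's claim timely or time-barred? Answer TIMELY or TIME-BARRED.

Taking the later of the act (2017-05-27) and discovery (2018-06-21), the claim accrued on 2018-06-21.
The untolled deadline — 4 years after 2018-06-21 — is 2022-06-21.
The period was tolled for 340 days by the pending related arbitration (2020-12-24 to 2021-11-29), pushing the deadline to 2023-05-27.
Because the defendant's absence from the jurisdiction ran from 2022-11-27 to 2023-03-23, the deadline is extended by 116 days to 2023-09-20.
The 2023-12-23 filing falls after the 2023-09-20 deadline; the claim is time-barred.

TIME-BARRED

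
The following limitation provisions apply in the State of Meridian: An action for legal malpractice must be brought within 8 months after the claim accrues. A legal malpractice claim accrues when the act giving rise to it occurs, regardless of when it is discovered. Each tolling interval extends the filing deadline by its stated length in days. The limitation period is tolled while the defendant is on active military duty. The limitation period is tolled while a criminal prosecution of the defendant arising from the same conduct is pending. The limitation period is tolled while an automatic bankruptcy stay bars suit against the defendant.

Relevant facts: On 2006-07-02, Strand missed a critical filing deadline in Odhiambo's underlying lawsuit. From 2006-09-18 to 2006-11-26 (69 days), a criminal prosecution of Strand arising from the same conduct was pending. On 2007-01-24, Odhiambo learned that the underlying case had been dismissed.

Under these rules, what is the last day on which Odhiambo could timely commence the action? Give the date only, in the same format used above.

2007-05-10

Accrual is governed by the date of the act, so the period began to run on 2006-07-02; the later discovery on 2007-01-24 is irrelevant under the stated rule.
The untolled deadline — 8 months after 2006-07-02 — is 2007-03-02.
Because the pending criminal prosecution ran from 2006-09-18 to 2006-11-26, the deadline is extended by 69 days to 2007-05-10.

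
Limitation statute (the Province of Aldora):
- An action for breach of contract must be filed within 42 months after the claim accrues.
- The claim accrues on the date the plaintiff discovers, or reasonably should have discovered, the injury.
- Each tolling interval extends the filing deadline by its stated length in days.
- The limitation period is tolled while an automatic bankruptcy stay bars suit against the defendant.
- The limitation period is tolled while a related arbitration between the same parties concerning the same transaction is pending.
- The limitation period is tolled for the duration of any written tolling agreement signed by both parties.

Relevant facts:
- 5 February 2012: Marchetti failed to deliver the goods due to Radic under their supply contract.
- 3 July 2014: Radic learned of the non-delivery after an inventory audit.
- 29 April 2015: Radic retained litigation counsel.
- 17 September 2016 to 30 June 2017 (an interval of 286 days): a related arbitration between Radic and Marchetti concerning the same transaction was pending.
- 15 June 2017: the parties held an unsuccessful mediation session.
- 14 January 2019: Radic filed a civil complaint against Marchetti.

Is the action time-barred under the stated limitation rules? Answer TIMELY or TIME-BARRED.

TIME-BARRED

Under the discovery rule, the claim accrued on 3 July 2014, when Radic discovered the injury — not on the 5 February 2012 date of the underlying act.
Adding the 42 months base period to 3 July 2014 gives a deadline of 3 January 2018, before any tolling.
The period was tolled for 286 days by the pending related arbitration (17 September 2016 to 30 June 2017), pushing the deadline to 16 October 2018.
Nothing else in the chronology tolls or restarts the period.
Filing on 14 January 2019 missed the 16 October 2018 deadline — the action is time-barred.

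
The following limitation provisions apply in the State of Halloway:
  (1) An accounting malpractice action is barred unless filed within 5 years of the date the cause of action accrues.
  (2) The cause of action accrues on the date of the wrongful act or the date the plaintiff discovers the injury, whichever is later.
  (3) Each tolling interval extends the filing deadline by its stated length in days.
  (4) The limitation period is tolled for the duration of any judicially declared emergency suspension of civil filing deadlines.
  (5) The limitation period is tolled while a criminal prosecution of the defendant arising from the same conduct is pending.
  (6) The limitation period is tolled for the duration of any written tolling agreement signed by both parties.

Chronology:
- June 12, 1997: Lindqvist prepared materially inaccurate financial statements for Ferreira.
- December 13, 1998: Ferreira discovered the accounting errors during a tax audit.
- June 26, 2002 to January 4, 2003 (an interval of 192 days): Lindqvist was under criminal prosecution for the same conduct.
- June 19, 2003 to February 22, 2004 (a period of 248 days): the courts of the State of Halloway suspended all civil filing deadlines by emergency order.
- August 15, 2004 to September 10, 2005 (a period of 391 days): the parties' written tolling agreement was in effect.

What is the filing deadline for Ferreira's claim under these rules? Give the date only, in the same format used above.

March 23, 2006

Because discovery on December 13, 1998 post-dates the June 12, 1997 act, accrual under the later-of rule falls on December 13, 1998.
5 years from December 13, 1998 is December 13, 2003.
Because the pending criminal prosecution ran from June 26, 2002 to January 4, 2003, the deadline is extended by 192 days to June 22, 2004.
The emergency suspension of filing deadlines from June 19, 2003 to February 22, 2004 tolled the period for 248 days, extending the deadline to February 25, 2005.
The period was tolled for 391 days by the written tolling agreement (August 15, 2004 to September 10, 2005), pushing the deadline to March 23, 2006.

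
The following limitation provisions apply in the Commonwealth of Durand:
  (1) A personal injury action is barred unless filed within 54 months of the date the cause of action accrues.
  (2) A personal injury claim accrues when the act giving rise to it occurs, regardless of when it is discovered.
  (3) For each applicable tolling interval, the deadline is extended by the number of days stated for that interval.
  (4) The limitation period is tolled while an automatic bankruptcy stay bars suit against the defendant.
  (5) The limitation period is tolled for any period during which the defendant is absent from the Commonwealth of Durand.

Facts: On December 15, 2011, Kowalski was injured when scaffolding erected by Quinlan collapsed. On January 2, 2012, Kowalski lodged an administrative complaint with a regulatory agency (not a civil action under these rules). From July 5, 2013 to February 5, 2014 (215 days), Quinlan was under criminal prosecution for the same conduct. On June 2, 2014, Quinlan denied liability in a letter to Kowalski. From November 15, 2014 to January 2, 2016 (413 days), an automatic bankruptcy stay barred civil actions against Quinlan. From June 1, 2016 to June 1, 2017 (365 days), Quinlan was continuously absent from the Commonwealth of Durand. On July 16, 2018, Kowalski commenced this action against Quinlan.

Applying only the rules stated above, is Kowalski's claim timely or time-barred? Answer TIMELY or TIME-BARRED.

TIMELY

The limitation period began to run on December 15, 2011.
The untolled deadline — 54 months after December 15, 2011 — is June 15, 2016.
The period was tolled for 413 days by the automatic bankruptcy stay (November 15, 2014 to January 2, 2016), pushing the deadline to August 2, 2017.
Because the defendant's absence from the jurisdiction ran from June 1, 2016 to June 1, 2017, the deadline is extended by 365 days to August 2, 2018.
The pending criminal prosecution from July 5, 2013 to February 5, 2014 does not toll the period, because no stated rule makes a criminal prosecution a tolling event.
Nothing else in the chronology tolls or restarts the period.
Kowalski filed on July 16, 2018, before the August 2, 2018 deadline, so the action is timely.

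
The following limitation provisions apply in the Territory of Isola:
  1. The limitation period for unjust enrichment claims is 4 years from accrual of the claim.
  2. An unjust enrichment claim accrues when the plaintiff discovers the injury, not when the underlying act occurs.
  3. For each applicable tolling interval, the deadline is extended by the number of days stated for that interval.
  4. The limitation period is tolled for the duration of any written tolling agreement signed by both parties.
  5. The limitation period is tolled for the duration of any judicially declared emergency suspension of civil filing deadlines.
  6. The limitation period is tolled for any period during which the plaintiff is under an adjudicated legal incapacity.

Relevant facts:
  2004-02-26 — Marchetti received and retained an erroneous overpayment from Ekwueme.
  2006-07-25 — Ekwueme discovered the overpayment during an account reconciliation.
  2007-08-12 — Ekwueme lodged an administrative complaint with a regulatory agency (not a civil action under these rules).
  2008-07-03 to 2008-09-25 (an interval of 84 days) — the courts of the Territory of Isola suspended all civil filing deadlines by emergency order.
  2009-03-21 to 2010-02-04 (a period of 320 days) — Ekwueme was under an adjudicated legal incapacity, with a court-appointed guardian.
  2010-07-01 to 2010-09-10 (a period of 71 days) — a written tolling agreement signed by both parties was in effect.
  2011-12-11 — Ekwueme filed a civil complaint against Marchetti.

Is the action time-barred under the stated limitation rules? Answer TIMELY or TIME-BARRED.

TIME-BARRED

Under the discovery rule, the claim accrued on 2006-07-25, when Ekwueme discovered the injury — not on the 2004-02-26 date of the underlying act.
Adding the 4 years base period to 2006-07-25 gives a deadline of 2010-07-25, before any tolling.
Because the emergency suspension of filing deadlines ran from 2008-07-03 to 2008-09-25, the deadline is extended by 84 days to 2010-10-17.
The plaintiff's legal incapacity from 2009-03-21 to 2010-02-04 tolled the period for 320 days, extending the deadline to 2011-09-02.
The period was tolled for 71 days by the written tolling agreement (2010-07-01 to 2010-09-10), pushing the deadline to 2011-11-12.
None of the other events listed affects the running of the period under the stated rules.
Ekwueme filed on 2011-12-11, after the 2011-11-12 deadline, so the action is time-barred.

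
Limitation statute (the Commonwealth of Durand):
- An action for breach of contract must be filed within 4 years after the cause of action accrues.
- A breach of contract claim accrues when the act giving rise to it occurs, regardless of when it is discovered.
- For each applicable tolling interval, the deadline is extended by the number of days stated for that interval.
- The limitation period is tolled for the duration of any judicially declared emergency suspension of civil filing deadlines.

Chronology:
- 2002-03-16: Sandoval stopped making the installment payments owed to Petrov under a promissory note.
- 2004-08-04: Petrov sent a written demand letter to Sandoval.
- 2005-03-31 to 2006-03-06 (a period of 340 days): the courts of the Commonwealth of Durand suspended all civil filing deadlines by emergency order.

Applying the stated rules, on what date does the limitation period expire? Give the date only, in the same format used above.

The cause of action accrued on 2002-03-16, the date of the act.
4 years from 2002-03-16 is 2006-03-16.
The emergency suspension of filing deadlines from 2005-03-31 to 2006-03-06 tolled the period for 340 days, extending the deadline to 2007-02-19.
The other events in the timeline have no effect on the limitation period under the stated rules.

2007-02-19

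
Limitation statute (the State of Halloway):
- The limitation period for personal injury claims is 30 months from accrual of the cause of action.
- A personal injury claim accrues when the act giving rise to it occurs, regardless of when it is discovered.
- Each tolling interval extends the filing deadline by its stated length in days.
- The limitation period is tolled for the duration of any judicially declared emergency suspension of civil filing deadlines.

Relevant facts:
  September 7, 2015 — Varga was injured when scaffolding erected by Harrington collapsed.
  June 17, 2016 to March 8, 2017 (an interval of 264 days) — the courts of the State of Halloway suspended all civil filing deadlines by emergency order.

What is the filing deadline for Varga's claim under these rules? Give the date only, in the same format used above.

November 26, 2018

The claim accrued on September 7, 2015, when the wrongful act occurred.
Adding the 30 months base period to September 7, 2015 gives a deadline of March 7, 2018, before any tolling.
The emergency suspension of filing deadlines from June 17, 2016 to March 8, 2017 tolled the period for 264 days, extending the deadline to November 26, 2018.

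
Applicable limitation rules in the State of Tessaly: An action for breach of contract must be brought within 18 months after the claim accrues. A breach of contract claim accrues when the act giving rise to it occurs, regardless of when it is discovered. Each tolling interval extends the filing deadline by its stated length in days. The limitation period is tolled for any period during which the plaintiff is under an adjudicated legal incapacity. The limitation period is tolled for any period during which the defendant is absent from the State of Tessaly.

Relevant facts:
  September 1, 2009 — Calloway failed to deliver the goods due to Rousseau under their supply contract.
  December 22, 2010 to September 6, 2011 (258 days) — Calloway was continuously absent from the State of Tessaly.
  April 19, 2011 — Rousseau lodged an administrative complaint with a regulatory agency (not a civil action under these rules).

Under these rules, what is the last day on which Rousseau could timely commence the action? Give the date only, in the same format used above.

November 14, 2011

The claim accrued on September 1, 2009, when the wrongful act occurred.
Adding the 18 months base period to September 1, 2009 gives a deadline of March 1, 2011, before any tolling.
The period was tolled for 258 days by the defendant's absence from the jurisdiction (December 22, 2010 to September 6, 2011), pushing the deadline to November 14, 2011.
Nothing else in the chronology tolls or restarts the period.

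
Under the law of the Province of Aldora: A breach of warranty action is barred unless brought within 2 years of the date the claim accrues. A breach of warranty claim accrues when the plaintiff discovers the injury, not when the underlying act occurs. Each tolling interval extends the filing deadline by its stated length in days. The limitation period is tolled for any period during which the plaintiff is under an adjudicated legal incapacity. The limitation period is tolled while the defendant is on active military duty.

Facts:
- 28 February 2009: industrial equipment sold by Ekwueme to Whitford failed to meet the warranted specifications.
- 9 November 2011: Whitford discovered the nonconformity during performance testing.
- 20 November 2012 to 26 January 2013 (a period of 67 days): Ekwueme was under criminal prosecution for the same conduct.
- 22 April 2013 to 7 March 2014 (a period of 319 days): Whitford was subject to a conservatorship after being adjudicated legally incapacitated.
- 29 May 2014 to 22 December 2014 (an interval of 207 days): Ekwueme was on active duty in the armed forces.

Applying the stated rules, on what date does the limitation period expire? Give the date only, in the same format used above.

19 April 2015

Under the discovery rule, the claim accrued on 9 November 2011, when Whitford discovered the injury — not on the 28 February 2009 date of the underlying act.
2 years from 9 November 2011 is 9 November 2013.
The plaintiff's legal incapacity from 22 April 2013 to 7 March 2014 tolled the period for 319 days, extending the deadline to 24 September 2014.
Because the defendant's active military service ran from 29 May 2014 to 22 December 2014, the deadline is extended by 207 days to 19 April 2015.
No stated provision tolls the period for a criminal prosecution, so the interval from 20 November 2012 to 26 January 2013 has no effect on the deadline.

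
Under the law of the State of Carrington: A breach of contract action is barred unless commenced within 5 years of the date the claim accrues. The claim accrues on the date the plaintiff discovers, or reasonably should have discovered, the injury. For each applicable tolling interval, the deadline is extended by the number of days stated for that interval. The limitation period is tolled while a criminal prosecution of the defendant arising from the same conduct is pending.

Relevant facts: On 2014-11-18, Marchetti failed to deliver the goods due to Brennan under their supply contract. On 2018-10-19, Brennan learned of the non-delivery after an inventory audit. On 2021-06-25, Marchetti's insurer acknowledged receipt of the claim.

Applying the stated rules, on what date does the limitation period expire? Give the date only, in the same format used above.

2023-10-19

The claim did not accrue until Brennan discovered the injury on 2018-10-19; the 2014-11-18 act date does not start the clock under the stated rule.
5 years from 2018-10-19 is 2023-10-19.
Nothing else in the chronology tolls or restarts the period.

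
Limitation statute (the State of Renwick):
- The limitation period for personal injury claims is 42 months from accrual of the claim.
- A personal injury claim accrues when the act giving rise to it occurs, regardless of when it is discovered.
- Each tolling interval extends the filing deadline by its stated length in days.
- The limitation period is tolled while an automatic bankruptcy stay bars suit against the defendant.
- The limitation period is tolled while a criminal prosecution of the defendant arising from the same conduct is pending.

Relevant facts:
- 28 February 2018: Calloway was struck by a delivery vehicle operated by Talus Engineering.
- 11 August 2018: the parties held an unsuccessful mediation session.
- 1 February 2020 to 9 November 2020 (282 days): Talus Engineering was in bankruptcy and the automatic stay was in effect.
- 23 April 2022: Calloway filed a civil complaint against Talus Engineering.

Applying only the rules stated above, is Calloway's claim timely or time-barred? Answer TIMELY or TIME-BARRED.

TIMELY

The limitation period began to run on 28 February 2018.
Adding the 42 months base period to 28 February 2018 gives a deadline of 28 August 2021, before any tolling.
The period was tolled for 282 days by the automatic bankruptcy stay (1 February 2020 to 9 November 2020), pushing the deadline to 6 June 2022.
Nothing else in the chronology tolls or restarts the period.
The 23 April 2022 filing precedes the 6 June 2022 deadline; the claim is timely.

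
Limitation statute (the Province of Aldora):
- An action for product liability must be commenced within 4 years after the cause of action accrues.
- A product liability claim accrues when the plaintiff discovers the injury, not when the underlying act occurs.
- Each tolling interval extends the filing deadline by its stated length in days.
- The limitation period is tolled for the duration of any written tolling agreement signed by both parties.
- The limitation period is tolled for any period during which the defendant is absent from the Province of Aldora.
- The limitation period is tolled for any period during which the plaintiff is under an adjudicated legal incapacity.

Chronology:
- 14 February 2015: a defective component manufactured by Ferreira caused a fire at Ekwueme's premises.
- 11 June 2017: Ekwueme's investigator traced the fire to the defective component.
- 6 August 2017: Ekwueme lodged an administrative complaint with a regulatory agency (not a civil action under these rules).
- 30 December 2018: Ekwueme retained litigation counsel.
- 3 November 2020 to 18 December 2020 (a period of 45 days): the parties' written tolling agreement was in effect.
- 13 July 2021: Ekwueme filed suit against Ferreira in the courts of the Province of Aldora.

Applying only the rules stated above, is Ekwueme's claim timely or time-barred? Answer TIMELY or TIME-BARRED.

TIMELY

Under the discovery rule, the claim accrued on 11 June 2017, when Ekwueme discovered the injury — not on the 14 February 2015 date of the underlying act.
Adding the 4 years base period to 11 June 2017 gives a deadline of 11 June 2021, before any tolling.
The period was tolled for 45 days by the written tolling agreement (3 November 2020 to 18 December 2020), pushing the deadline to 26 July 2021.
The other events in the timeline have no effect on the limitation period under the stated rules.
Filing on 13 July 2021 beat the 26 July 2021 deadline — the action is timely.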